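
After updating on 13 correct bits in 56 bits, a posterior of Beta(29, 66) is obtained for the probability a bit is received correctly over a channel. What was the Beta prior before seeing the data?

Under Beta–binomial conjugacy the posterior parameters are (α+s, β+f).
So α = 29 − 13 = 16 and β = 66 − 43 = 23.

Beta(16, 23)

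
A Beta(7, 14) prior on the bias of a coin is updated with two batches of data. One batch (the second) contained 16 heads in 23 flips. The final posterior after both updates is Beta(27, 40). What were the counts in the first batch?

4 heads and 19 tails

Because Beta–binomial updating is additive in the counts, the combined data contributed (α_post−α_prior, β_post−β_prior) successes and failures.
Total across both batches: 27−7=20 heads, 40−14=26 tails.
Subtract the second batch: 20−16=4 heads and 26−7=19 tails.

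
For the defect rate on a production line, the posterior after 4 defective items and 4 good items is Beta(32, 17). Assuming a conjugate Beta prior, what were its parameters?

Beta(28, 13)

A Beta(a, b) prior with s successes and f failures in binomial data gives a Beta(a+s, b+f) posterior.
So a = 32 − 4 = 28 and b = 17 − 4 = 13.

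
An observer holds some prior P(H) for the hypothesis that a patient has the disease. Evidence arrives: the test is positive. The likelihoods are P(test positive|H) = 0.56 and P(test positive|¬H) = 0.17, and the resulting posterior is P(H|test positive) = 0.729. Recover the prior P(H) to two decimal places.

Bayes' rule in odds form gives O(H|E) = O(H)·[P(E|H)/P(E|¬H)], hence O(H) = O(H|E)/LR.
Posterior odds = 0.729/(1−0.729) = 2.6900. LR = 0.56/0.17 = 3.2941.
Prior odds = 2.6900/3.2941 = 0.8166, so P(H) = 0.8166/(1+0.8166) ≈ 0.45.

P(H) = 0.45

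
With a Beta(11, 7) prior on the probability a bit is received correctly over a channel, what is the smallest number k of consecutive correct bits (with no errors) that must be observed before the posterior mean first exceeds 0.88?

k = 41

After k correct bits and 0 errors the posterior is Beta(11+k, 7), with mean (11+k)/(11+7+k).
Set (11+k)/(18+k) > 0.88 and solve: k > (0.88·18 − 11)/(1 − 0.88) = 40.333.
The smallest integer exceeding 40.333 is 41, and checking k=41: (52)/(59) = 0.8814 > 0.88.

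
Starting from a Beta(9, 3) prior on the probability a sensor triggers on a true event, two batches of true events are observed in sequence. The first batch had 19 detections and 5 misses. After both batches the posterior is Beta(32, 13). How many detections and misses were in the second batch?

Sequential conjugate updates are equivalent to a single update on the pooled data, so total successes = posterior α − prior α and total failures = posterior β − prior β.
Total across both batches: 32−9=23 detections, 13−3=10 misses.
Subtract the first batch: 23−19=4 detections and 10−5=5 misses.

4 detections and 5 misses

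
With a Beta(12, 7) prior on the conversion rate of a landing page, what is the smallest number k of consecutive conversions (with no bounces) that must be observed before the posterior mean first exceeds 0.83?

k = 23

After k conversions and 0 bounces the posterior is Beta(12+k, 7), with mean (12+k)/(12+7+k).
Set (12+k)/(19+k) > 0.83 and solve: k > (0.83·19 − 12)/(1 − 0.83) = 22.176.
The smallest integer exceeding 22.176 is 23.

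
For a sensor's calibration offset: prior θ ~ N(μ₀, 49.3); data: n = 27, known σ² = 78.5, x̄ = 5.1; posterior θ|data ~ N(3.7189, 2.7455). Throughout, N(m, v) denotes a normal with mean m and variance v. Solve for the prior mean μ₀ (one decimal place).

μ₀ = -19.7

With known observation variance, the Normal–Normal posterior has precision τ_n = τ₀ + n/σ² and mean μ_n = (τ₀μ₀ + (n/σ²)x̄)/τ_n.
Here τ₀ = 1/49.3 = 0.020284 and τ_data = 27/78.5 = 0.343949, so τ_n = 0.364233.
Rearranging for μ₀: μ₀ = (μ_n·τ_n − τ_data·x̄)/τ₀ = (3.7189·0.364233 − 0.343949·5.1) / 0.020284 = -0.399594/0.020284 ≈ -19.7.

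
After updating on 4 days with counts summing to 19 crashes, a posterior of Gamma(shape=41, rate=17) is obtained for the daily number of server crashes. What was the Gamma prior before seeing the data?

Gamma(shape=22, rate=13)

A Gamma(α, β) prior (rate parametrization) on a Poisson rate with n observations summing to S gives posterior Gamma(α+S, β+n).
So α = 41 − 19 = 22 and β = 17 − 4 = 13.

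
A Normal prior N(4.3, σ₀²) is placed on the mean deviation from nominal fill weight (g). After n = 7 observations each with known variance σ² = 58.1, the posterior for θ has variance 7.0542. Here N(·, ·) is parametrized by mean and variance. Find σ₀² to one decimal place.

σ₀² = 47.0

For the Normal–Normal model with known σ², precisions add: τ_n = τ₀ + n/σ².
So 1/σ₀² = 1/7.0542 − 7/58.1 = 0.141760 − 0.120482 = 0.021278.
Hence σ₀² = 1/0.021278 ≈ 47.0.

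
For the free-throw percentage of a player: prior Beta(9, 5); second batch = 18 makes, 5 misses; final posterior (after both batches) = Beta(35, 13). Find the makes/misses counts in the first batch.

Because Beta–binomial updating is additive in the counts, the combined data contributed (α_post−α_prior, β_post−β_prior) successes and failures.
Total across both batches: 35−9=26 makes, 13−5=8 misses.
Subtract the second batch: 26−18=8 makes and 8−5=3 misses.

8 makes and 3 misses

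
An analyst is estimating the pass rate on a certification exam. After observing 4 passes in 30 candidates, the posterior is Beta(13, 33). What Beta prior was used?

Beta(9, 7)

Beta is conjugate to the binomial likelihood: posterior = Beta(a+s, b+f).
Subtract the data counts: 13−4=9, 33−26=7.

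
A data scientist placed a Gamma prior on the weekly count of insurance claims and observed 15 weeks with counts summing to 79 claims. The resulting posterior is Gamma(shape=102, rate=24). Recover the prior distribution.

A Gamma(α, β) prior (rate parametrization) on a Poisson rate with n observations summing to S gives posterior Gamma(α+S, β+n).
So α = 102 − 79 = 23 and β = 24 − 15 = 9.

Gamma(shape=23, rate=9)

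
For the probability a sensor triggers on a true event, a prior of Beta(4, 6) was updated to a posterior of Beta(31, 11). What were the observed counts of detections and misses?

27 detections and 5 misses

A Beta(a, b) prior with s successes and f failures in binomial data gives a Beta(a+s, b+f) posterior.
So s = 31 − 4 = 27 and f = 11 − 6 = 5.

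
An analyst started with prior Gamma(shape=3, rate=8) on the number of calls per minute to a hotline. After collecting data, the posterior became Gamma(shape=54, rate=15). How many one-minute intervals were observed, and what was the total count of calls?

n = 7 one-minute intervals with total 51 calls

A Gamma(α, β) prior (rate parametrization) on a Poisson rate with n observations summing to S gives posterior Gamma(α+S, β+n).
Matching: Σxᵢ = 54 − 3 = 51 and n = 15 − 8 = 7.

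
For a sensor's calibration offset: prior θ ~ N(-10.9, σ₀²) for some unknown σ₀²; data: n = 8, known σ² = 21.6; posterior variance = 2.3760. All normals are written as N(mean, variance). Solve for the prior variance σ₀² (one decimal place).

Posterior precision equals prior precision plus data precision: 1/σ_n² = 1/σ₀² + n/σ².
So 1/σ₀² = 1/2.3760 − 8/21.6 = 0.420875 − 0.370370 = 0.050505.
Hence σ₀² = 1/0.050505 ≈ 19.8.

σ₀² = 19.8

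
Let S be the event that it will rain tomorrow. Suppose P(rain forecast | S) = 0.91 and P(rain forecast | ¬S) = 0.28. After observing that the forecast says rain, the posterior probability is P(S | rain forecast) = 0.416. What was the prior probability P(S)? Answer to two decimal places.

P(S) = 0.18

In odds form, posterior odds = prior odds × likelihood ratio, so prior odds = posterior odds ÷ LR.
Posterior odds = 0.416/(1−0.416) = 0.7123. LR = 0.91/0.28 = 3.2500.
Prior odds = 0.7123/3.2500 = 0.2192, so P(S) = 0.2192/(1+0.2192) ≈ 0.18.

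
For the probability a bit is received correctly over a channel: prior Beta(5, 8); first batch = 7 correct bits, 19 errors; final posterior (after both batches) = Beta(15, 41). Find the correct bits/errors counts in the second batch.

3 correct bits and 14 errors

Because Beta–binomial updating is additive in the counts, the combined data contributed (α_post−α_prior, β_post−β_prior) successes and failures.
Total across both batches: 15−5=10 correct bits, 41−8=33 errors.
Subtract the first batch: 10−7=3 correct bits and 33−19=14 errors.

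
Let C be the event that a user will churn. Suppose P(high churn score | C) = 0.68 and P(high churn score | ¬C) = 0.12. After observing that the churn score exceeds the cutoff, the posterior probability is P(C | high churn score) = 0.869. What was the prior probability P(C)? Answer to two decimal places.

In odds form, posterior odds = prior odds × likelihood ratio, so prior odds = posterior odds ÷ LR.
Posterior odds = 0.869/(1−0.869) = 6.6336. LR = 0.68/0.12 = 5.6667.
Prior odds = 6.6336/5.6667 = 1.1706, so P(C) = 1.1706/(1+1.1706) ≈ 0.54.

P(C) = 0.54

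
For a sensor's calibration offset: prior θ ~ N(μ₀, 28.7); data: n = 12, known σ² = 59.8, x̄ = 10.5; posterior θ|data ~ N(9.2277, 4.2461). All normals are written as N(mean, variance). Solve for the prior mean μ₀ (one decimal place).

μ₀ = 1.9

The posterior mean is a precision-weighted average: μ_n = (τ₀μ₀ + τ_data·x̄)/(τ₀+τ_data), with τ₀=1/σ₀² and τ_data=n/σ².
Here τ₀ = 1/28.7 = 0.034843 and τ_data = 12/59.8 = 0.200669, so τ_n = 0.235512.
Rearranging for μ₀: μ₀ = (μ_n·τ_n − τ_data·x̄)/τ₀ = (9.2277·0.235512 − 0.200669·10.5) / 0.034843 = 0.066210/0.034843 ≈ 1.9.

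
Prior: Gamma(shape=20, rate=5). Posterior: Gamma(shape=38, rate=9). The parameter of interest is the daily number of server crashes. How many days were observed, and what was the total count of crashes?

n = 4 days with total 18 crashes

Gamma–Poisson conjugacy: posterior shape = α + Σxᵢ, posterior rate = β + n.
Matching: Σxᵢ = 38 − 20 = 18 and n = 9 − 5 = 4.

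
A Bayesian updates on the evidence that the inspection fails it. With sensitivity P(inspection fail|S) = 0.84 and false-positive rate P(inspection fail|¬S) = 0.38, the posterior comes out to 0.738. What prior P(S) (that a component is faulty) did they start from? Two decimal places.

P(S) = 0.56

In odds form, posterior odds = prior odds × likelihood ratio, so prior odds = posterior odds ÷ LR.
Posterior odds = 0.738/(1−0.738) = 2.8168. LR = 0.84/0.38 = 2.2105.
Prior odds = 2.8168/2.2105 = 1.2743, so P(S) = 1.2743/(1+1.2743) ≈ 0.56.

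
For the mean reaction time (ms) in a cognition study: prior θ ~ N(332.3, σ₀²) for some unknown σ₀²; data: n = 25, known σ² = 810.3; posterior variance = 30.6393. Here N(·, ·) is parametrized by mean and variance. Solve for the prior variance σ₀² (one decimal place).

For the Normal–Normal model with known σ², precisions add: τ_n = τ₀ + n/σ².
So 1/σ₀² = 1/30.6393 − 25/810.3 = 0.032638 − 0.030853 = 0.001785.
Hence σ₀² = 1/0.001785 ≈ 560.2.

σ₀² = 560.2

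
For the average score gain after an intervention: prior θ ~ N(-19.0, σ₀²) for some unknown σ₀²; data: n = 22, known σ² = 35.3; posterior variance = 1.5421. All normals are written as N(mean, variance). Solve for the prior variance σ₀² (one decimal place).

For the Normal–Normal model with known σ², precisions add: τ_n = τ₀ + n/σ².
So 1/σ₀² = 1/1.5421 − 22/35.3 = 0.648466 − 0.623229 = 0.025237.
Hence σ₀² = 1/0.025237 ≈ 39.6.

σ₀² = 39.6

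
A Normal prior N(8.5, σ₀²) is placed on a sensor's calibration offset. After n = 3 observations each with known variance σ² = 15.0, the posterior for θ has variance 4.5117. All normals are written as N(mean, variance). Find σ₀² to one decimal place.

σ₀² = 46.2

Posterior precision equals prior precision plus data precision: 1/σ_n² = 1/σ₀² + n/σ².
So 1/σ₀² = 1/4.5117 − 3/15.0 = 0.221646 − 0.200000 = 0.021646.
Hence σ₀² = 1/0.021646 ≈ 46.2.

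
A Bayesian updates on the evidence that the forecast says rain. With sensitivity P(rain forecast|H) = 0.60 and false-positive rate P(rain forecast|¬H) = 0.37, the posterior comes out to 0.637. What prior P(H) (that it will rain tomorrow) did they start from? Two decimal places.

P(H) = 0.52

In odds form, posterior odds = prior odds × likelihood ratio, so prior odds = posterior odds ÷ LR.
Posterior odds = 0.637/(1−0.637) = 1.7548. LR = 0.60/0.37 = 1.6216.
Prior odds = 1.7548/1.6216 = 1.0821, so P(H) = 1.0821/(1+1.0821) ≈ 0.52.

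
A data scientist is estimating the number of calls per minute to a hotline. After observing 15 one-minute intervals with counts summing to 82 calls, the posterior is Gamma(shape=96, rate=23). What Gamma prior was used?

A Gamma(α, β) prior (rate parametrization) on a Poisson rate with n observations summing to S gives posterior Gamma(α+S, β+n).
So α = 96 − 82 = 14 and β = 23 − 15 = 8.

Gamma(shape=14, rate=8)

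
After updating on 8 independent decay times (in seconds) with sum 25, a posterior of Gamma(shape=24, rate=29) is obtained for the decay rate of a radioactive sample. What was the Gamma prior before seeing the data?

Gamma(shape=16, rate=4)

For an exponential likelihood with a Gamma(α, β) prior on the rate, n observations with total T give posterior Gamma(α+n, β+T).
So α = 24 − 8 = 16 and β = 29 − 25 = 4.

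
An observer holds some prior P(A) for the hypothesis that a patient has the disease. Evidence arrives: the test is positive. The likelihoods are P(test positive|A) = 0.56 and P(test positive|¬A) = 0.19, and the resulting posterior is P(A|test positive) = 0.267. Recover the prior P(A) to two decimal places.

In odds form, posterior odds = prior odds × likelihood ratio, so prior odds = posterior odds ÷ LR.
Posterior odds = 0.267/(1−0.267) = 0.3643. LR = 0.56/0.19 = 2.9474.
Prior odds = 0.3643/2.9474 = 0.1236, so P(A) = 0.1236/(1+0.1236) ≈ 0.11.

P(A) = 0.11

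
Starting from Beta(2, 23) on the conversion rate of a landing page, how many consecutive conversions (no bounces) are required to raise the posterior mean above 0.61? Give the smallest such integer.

k = 34

After k conversions and 0 bounces the posterior is Beta(2+k, 23), with mean (2+k)/(2+23+k).
Set (2+k)/(25+k) > 0.61 and solve: k > (0.61·25 − 2)/(1 − 0.61) = 33.974.
The smallest integer exceeding 33.974 is 34, and checking k=34: (36)/(59) = 0.6102 > 0.61.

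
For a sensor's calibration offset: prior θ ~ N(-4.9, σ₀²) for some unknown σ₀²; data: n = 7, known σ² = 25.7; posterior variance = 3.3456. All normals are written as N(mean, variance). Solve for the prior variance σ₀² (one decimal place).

For the Normal–Normal model with known σ², precisions add: τ_n = τ₀ + n/σ².
So 1/σ₀² = 1/3.3456 − 7/25.7 = 0.298900 − 0.272374 = 0.026526.
Hence σ₀² = 1/0.026526 ≈ 37.7.

σ₀² = 37.7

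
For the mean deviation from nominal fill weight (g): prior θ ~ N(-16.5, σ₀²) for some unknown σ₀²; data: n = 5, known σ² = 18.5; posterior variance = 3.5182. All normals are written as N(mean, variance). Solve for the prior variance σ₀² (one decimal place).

σ₀² = 71.6

For the Normal–Normal model with known σ², precisions add: τ_n = τ₀ + n/σ².
So 1/σ₀² = 1/3.5182 − 5/18.5 = 0.284236 − 0.270270 = 0.013966.
Hence σ₀² = 1/0.013966 ≈ 71.6.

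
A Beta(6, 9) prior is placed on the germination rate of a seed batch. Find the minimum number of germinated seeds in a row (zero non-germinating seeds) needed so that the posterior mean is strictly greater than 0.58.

k = 7

After k germinated seeds and 0 non-germinating seeds the posterior is Beta(6+k, 9), with mean (6+k)/(6+9+k).
Set (6+k)/(15+k) > 0.58 and solve: k > (0.58·15 − 6)/(1 − 0.58) = 6.429.
The smallest integer exceeding 6.429 is 7.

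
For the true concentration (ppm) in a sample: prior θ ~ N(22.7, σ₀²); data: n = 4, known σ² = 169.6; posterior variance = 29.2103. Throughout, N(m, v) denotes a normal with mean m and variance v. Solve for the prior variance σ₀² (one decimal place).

Posterior precision equals prior precision plus data precision: 1/σ_n² = 1/σ₀² + n/σ².
So 1/σ₀² = 1/29.2103 − 4/169.6 = 0.034234 − 0.023585 = 0.010649.
Hence σ₀² = 1/0.010649 ≈ 93.9.

σ₀² = 93.9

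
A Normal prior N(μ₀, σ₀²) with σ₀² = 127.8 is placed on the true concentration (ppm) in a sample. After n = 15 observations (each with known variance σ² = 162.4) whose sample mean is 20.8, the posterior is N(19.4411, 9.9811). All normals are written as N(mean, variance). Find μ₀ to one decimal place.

μ₀ = 3.4

With known observation variance, the Normal–Normal posterior has precision τ_n = τ₀ + n/σ² and mean μ_n = (τ₀μ₀ + (n/σ²)x̄)/τ_n.
Here τ₀ = 1/127.8 = 0.007825 and τ_data = 15/162.4 = 0.092365, so τ_n = 0.100190.
Rearranging for μ₀: μ₀ = (μ_n·τ_n − τ_data·x̄)/τ₀ = (19.4411·0.100190 − 0.092365·20.8) / 0.007825 = 0.026612/0.007825 ≈ 3.4.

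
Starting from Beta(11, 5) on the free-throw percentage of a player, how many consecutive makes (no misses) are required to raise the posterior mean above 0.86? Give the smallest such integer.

After k makes and 0 misses the posterior is Beta(11+k, 5), with mean (11+k)/(11+5+k).
Set (11+k)/(16+k) > 0.86 and solve: k > (0.86·16 − 11)/(1 − 0.86) = 19.714.
The smallest integer exceeding 19.714 is 20.

k = 20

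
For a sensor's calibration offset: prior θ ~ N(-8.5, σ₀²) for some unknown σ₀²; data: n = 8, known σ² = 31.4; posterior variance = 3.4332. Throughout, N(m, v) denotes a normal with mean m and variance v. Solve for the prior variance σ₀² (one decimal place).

σ₀² = 27.4

For the Normal–Normal model with known σ², precisions add: τ_n = τ₀ + n/σ².
So 1/σ₀² = 1/3.4332 − 8/31.4 = 0.291273 − 0.254777 = 0.036496.
Hence σ₀² = 1/0.036496 ≈ 27.4.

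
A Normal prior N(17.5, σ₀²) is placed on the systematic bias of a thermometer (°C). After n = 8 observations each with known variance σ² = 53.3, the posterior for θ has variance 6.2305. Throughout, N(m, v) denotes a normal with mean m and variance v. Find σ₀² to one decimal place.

Posterior precision equals prior precision plus data precision: 1/σ_n² = 1/σ₀² + n/σ².
So 1/σ₀² = 1/6.2305 − 8/53.3 = 0.160501 − 0.150094 = 0.010407.
Hence σ₀² = 1/0.010407 ≈ 96.1.

σ₀² = 96.1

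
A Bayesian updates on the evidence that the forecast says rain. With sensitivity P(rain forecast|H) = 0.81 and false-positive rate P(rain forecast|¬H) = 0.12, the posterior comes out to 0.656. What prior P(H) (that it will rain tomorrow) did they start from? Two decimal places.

P(H) = 0.22

Bayes' rule in odds form gives O(H|E) = O(H)·[P(E|H)/P(E|¬H)], hence O(H) = O(H|E)/LR.
Posterior odds = 0.656/(1−0.656) = 1.9070. LR = 0.81/0.12 = 6.7500.
Prior odds = 1.9070/6.7500 = 0.2825, so P(H) = 0.2825/(1+0.2825) ≈ 0.22.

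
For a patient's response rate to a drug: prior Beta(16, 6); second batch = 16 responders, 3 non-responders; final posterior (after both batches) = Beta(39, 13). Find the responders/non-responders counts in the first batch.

7 responders and 4 non-responders

Sequential conjugate updates are equivalent to a single update on the pooled data, so total successes = posterior α − prior α and total failures = posterior β − prior β.
Total across both batches: 39−16=23 responders, 13−6=7 non-responders.
Subtract the second batch: 23−16=7 responders and 7−3=4 non-responders.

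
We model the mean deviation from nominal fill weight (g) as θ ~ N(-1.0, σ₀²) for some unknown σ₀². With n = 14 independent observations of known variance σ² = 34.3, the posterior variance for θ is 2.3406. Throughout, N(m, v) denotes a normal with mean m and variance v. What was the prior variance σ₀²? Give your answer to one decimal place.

σ₀² = 52.4

For the Normal–Normal model with known σ², precisions add: τ_n = τ₀ + n/σ².
So 1/σ₀² = 1/2.3406 − 14/34.3 = 0.427241 − 0.408163 = 0.019078.
Hence σ₀² = 1/0.019078 ≈ 52.4.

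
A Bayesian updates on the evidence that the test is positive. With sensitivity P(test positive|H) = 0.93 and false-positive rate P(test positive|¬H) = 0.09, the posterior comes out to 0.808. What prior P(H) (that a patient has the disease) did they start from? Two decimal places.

P(H) = 0.29

In odds form, posterior odds = prior odds × likelihood ratio, so prior odds = posterior odds ÷ LR.
Posterior odds = 0.808/(1−0.808) = 4.2083. LR = 0.93/0.09 = 10.3333.
Prior odds = 4.2083/10.3333 = 0.4073, so P(H) = 0.4073/(1+0.4073) ≈ 0.29.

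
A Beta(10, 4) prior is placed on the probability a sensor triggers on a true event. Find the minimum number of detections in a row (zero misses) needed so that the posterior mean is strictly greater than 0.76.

After k detections and 0 misses the posterior is Beta(10+k, 4), with mean (10+k)/(10+4+k).
Set (10+k)/(14+k) > 0.76 and solve: k > (0.76·14 − 10)/(1 − 0.76) = 2.667.
The smallest integer exceeding 2.667 is 3.

k = 3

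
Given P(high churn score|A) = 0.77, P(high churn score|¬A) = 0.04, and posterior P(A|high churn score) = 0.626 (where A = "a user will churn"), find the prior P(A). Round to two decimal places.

P(A) = 0.08

In odds form, posterior odds = prior odds × likelihood ratio, so prior odds = posterior odds ÷ LR.
Posterior odds = 0.626/(1−0.626) = 1.6738. LR = 0.77/0.04 = 19.2500.
Prior odds = 1.6738/19.2500 = 0.0870, so P(A) = 0.0870/(1+0.0870) ≈ 0.08.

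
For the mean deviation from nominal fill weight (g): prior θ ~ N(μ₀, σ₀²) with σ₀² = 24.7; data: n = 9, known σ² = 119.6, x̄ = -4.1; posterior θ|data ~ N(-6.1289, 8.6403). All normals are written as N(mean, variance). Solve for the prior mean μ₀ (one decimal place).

The posterior mean is a precision-weighted average: μ_n = (τ₀μ₀ + τ_data·x̄)/(τ₀+τ_data), with τ₀=1/σ₀² and τ_data=n/σ².
Here τ₀ = 1/24.7 = 0.040486 and τ_data = 9/119.6 = 0.075251, so τ_n = 0.115737.
Rearranging for μ₀: μ₀ = (μ_n·τ_n − τ_data·x̄)/τ₀ = (-6.1289·0.115737 − 0.075251·-4.1) / 0.040486 = -0.400811/0.040486 ≈ -9.9.

μ₀ = -9.9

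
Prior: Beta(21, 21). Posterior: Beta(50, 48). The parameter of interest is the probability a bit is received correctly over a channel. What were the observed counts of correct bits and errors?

29 correct bits and 27 errors

Beta is conjugate to the binomial likelihood: posterior = Beta(α+s, β+f).
Match parameters: s=50−21=29, f=48−21=27.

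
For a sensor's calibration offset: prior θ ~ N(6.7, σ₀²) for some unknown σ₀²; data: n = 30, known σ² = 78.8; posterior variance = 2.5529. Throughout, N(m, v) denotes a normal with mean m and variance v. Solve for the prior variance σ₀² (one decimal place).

σ₀² = 90.9

Posterior precision equals prior precision plus data precision: 1/σ_n² = 1/σ₀² + n/σ².
So 1/σ₀² = 1/2.5529 − 30/78.8 = 0.391711 − 0.380711 = 0.011000.
Hence σ₀² = 1/0.011000 ≈ 90.9.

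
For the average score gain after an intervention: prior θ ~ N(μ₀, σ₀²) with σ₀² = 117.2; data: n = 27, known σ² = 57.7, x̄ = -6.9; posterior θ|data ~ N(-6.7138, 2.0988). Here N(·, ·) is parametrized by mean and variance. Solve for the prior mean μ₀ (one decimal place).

With known observation variance, the Normal–Normal posterior has precision τ_n = τ₀ + n/σ² and mean μ_n = (τ₀μ₀ + (n/σ²)x̄)/τ_n.
Here τ₀ = 1/117.2 = 0.008532 and τ_data = 27/57.7 = 0.467938, so τ_n = 0.476470.
Rearranging for μ₀: μ₀ = (μ_n·τ_n − τ_data·x̄)/τ₀ = (-6.7138·0.476470 − 0.467938·-6.9) / 0.008532 = 0.029848/0.008532 ≈ 3.5.

μ₀ = 3.5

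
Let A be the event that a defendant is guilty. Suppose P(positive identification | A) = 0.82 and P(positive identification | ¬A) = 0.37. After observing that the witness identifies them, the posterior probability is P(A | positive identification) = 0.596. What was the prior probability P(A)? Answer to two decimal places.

Bayes' rule in odds form gives O(A|E) = O(A)·[P(E|A)/P(E|¬A)], hence O(A) = O(A|E)/LR.
Posterior odds = 0.596/(1−0.596) = 1.4752. LR = 0.82/0.37 = 2.2162.
Prior odds = 1.4752/2.2162 = 0.6656, so P(A) = 0.6656/(1+0.6656) ≈ 0.40.

P(A) = 0.40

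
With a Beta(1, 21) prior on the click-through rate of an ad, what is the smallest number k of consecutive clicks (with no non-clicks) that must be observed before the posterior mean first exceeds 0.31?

k = 9

After k clicks and 0 non-clicks the posterior is Beta(1+k, 21), with mean (1+k)/(1+21+k).
Set (1+k)/(22+k) > 0.31 and solve: k > (0.31·22 − 1)/(1 − 0.31) = 8.435.
The smallest integer exceeding 8.435 is 9, and checking k=9: (10)/(31) = 0.3226 > 0.31.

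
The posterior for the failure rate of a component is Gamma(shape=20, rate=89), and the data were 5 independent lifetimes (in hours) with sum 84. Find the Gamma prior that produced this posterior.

Gamma(shape=15, rate=5)

Gamma–exponential conjugacy: posterior shape = α + n, posterior rate = β + Σtᵢ.
So α = 20 − 5 = 15 and β = 89 − 84 = 5.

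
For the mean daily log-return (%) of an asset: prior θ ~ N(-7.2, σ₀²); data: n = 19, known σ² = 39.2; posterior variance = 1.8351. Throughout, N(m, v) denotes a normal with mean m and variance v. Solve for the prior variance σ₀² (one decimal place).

σ₀² = 16.6

Posterior precision equals prior precision plus data precision: 1/σ_n² = 1/σ₀² + n/σ².
So 1/σ₀² = 1/1.8351 − 19/39.2 = 0.544929 − 0.484694 = 0.060235.
Hence σ₀² = 1/0.060235 ≈ 16.6.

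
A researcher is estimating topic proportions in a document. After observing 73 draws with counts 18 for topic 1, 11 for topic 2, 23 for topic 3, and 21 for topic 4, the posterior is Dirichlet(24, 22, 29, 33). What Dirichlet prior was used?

Dirichlet(6, 11, 6, 12)

For a Dirichlet(α) prior with multinomial counts c, the posterior is Dirichlet(α + c) componentwise.
Subtract each count from the matching posterior parameter: 24−18=6, 22−11=11, 29−23=6, 33−21=12.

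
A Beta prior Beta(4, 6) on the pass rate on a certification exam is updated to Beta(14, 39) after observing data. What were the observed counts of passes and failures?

10 passes and 33 failures

Beta is conjugate to the binomial likelihood: posterior = Beta(α+s, β+f).
So s = 14 − 4 = 10 and f = 39 − 6 = 33.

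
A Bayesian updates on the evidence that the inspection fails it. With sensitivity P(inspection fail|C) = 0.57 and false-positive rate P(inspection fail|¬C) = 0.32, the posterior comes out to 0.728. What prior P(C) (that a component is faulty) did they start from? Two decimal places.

P(C) = 0.60

Bayes' rule in odds form gives O(C|E) = O(C)·[P(E|C)/P(E|¬C)], hence O(C) = O(C|E)/LR.
Posterior odds = 0.728/(1−0.728) = 2.6765. LR = 0.57/0.32 = 1.7812.
Prior odds = 2.6765/1.7812 = 1.5026, so P(C) = 1.5026/(1+1.5026) ≈ 0.60.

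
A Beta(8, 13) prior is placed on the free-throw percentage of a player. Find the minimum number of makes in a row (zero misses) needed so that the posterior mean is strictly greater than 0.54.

k = 8

After k makes and 0 misses the posterior is Beta(8+k, 13), with mean (8+k)/(8+13+k).
Set (8+k)/(21+k) > 0.54 and solve: k > (0.54·21 − 8)/(1 − 0.54) = 7.261.
The smallest integer exceeding 7.261 is 8, and checking k=8: (16)/(29) = 0.5517 > 0.54.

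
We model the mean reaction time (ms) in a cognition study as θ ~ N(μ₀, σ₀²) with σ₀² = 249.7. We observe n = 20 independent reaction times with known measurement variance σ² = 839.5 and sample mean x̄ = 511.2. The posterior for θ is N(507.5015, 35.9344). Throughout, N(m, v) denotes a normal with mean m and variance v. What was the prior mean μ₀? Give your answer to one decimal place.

With known observation variance, the Normal–Normal posterior has precision τ_n = τ₀ + n/σ² and mean μ_n = (τ₀μ₀ + (n/σ²)x̄)/τ_n.
Here τ₀ = 1/249.7 = 0.004005 and τ_data = 20/839.5 = 0.023824, so τ_n = 0.027829.
Rearranging for μ₀: μ₀ = (μ_n·τ_n − τ_data·x̄)/τ₀ = (507.5015·0.027829 − 0.023824·511.2) / 0.004005 = 1.944430/0.004005 ≈ 485.5.

μ₀ = 485.5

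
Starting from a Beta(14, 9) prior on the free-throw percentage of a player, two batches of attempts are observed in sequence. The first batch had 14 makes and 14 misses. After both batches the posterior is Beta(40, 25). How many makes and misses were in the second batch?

Sequential conjugate updates are equivalent to a single update on the pooled data, so total successes = posterior α − prior α and total failures = posterior β − prior β.
Total across both batches: 40−14=26 makes, 25−9=16 misses.
Subtract the first batch: 26−14=12 makes and 16−14=2 misses.

12 makes and 2 misses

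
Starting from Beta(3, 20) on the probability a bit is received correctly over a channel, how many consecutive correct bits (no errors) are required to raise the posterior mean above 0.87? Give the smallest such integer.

After k correct bits and 0 errors the posterior is Beta(3+k, 20), with mean (3+k)/(3+20+k).
Set (3+k)/(23+k) > 0.87 and solve: k > (0.87·23 − 3)/(1 − 0.87) = 130.846.
The smallest integer exceeding 130.846 is 131.

k = 131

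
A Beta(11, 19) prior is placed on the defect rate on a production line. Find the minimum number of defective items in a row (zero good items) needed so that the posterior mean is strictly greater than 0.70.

After k defective items and 0 good items the posterior is Beta(11+k, 19), with mean (11+k)/(11+19+k).
Set (11+k)/(30+k) > 0.70 and solve: k > (0.70·30 − 11)/(1 − 0.70) = 33.333.
The smallest integer exceeding 33.333 is 34, and checking k=34: (45)/(64) = 0.7031 > 0.70.

k = 34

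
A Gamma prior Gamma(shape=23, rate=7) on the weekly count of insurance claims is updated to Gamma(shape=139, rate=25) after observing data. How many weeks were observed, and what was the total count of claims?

n = 18 weeks with total 116 claims

A Gamma(α, β) prior (rate parametrization) on a Poisson rate with n observations summing to S gives posterior Gamma(α+S, β+n).
Matching: Σxᵢ = 139 − 23 = 116 and n = 25 − 7 = 18.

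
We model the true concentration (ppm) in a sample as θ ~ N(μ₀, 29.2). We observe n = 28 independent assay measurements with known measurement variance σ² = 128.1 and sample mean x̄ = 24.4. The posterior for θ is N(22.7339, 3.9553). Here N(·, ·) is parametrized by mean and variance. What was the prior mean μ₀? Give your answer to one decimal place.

μ₀ = 12.1

The posterior mean is a precision-weighted average: μ_n = (τ₀μ₀ + τ_data·x̄)/(τ₀+τ_data), with τ₀=1/σ₀² and τ_data=n/σ².
Here τ₀ = 1/29.2 = 0.034247 and τ_data = 28/128.1 = 0.218579, so τ_n = 0.252826.
Rearranging for μ₀: μ₀ = (μ_n·τ_n − τ_data·x̄)/τ₀ = (22.7339·0.252826 − 0.218579·24.4) / 0.034247 = 0.414393/0.034247 ≈ 12.1.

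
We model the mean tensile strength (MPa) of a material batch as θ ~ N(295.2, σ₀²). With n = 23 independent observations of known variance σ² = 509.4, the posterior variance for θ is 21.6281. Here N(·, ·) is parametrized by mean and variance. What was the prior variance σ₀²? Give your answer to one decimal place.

Posterior precision equals prior precision plus data precision: 1/σ_n² = 1/σ₀² + n/σ².
So 1/σ₀² = 1/21.6281 − 23/509.4 = 0.046236 − 0.045151 = 0.001085.
Hence σ₀² = 1/0.001085 ≈ 921.7.

σ₀² = 921.7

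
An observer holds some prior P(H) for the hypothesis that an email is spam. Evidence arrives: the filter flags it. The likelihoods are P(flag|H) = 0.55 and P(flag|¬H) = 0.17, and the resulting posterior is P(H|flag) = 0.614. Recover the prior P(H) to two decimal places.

P(H) = 0.33

In odds form, posterior odds = prior odds × likelihood ratio, so prior odds = posterior odds ÷ LR.
Posterior odds = 0.614/(1−0.614) = 1.5907. LR = 0.55/0.17 = 3.2353.
Prior odds = 1.5907/3.2353 = 0.4917, so P(H) = 0.4917/(1+0.4917) ≈ 0.33.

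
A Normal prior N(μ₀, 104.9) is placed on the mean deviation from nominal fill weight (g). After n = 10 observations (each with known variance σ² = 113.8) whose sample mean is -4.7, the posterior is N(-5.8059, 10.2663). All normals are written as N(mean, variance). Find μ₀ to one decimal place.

μ₀ = -16.0

With known observation variance, the Normal–Normal posterior has precision τ_n = τ₀ + n/σ² and mean μ_n = (τ₀μ₀ + (n/σ²)x̄)/τ_n.
Here τ₀ = 1/104.9 = 0.009533 and τ_data = 10/113.8 = 0.087873, so τ_n = 0.097406.
Rearranging for μ₀: μ₀ = (μ_n·τ_n − τ_data·x̄)/τ₀ = (-5.8059·0.097406 − 0.087873·-4.7) / 0.009533 = -0.152526/0.009533 ≈ -16.0.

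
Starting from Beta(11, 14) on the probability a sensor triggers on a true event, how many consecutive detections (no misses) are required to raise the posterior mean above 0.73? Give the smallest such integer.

k = 27

After k detections and 0 misses the posterior is Beta(11+k, 14), with mean (11+k)/(11+14+k).
Set (11+k)/(25+k) > 0.73 and solve: k > (0.73·25 − 11)/(1 − 0.73) = 26.852.
The smallest integer exceeding 26.852 is 27, and checking k=27: (38)/(52) = 0.7308 > 0.73.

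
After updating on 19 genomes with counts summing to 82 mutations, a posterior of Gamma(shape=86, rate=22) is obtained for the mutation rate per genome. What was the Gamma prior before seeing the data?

Gamma(shape=4, rate=3)

Gamma–Poisson conjugacy: posterior shape = α + Σxᵢ, posterior rate = β + n.
So α = 86 − 82 = 4 and β = 22 − 19 = 3.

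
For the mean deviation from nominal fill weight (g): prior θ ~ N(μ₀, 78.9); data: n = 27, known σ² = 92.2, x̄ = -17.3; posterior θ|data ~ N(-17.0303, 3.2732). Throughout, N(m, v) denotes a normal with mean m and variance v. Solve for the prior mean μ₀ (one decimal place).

The posterior mean is a precision-weighted average: μ_n = (τ₀μ₀ + τ_data·x̄)/(τ₀+τ_data), with τ₀=1/σ₀² and τ_data=n/σ².
Here τ₀ = 1/78.9 = 0.012674 and τ_data = 27/92.2 = 0.292842, so τ_n = 0.305516.
Rearranging for μ₀: μ₀ = (μ_n·τ_n − τ_data·x̄)/τ₀ = (-17.0303·0.305516 − 0.292842·-17.3) / 0.012674 = -0.136863/0.012674 ≈ -10.8.

μ₀ = -10.8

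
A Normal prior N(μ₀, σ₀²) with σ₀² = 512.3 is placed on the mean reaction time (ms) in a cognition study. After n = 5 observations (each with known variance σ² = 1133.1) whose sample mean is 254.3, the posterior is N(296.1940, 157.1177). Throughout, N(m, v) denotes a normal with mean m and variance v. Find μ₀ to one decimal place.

With known observation variance, the Normal–Normal posterior has precision τ_n = τ₀ + n/σ² and mean μ_n = (τ₀μ₀ + (n/σ²)x̄)/τ_n.
Here τ₀ = 1/512.3 = 0.001952 and τ_data = 5/1133.1 = 0.004413, so τ_n = 0.006365.
Rearranging for μ₀: μ₀ = (μ_n·τ_n − τ_data·x̄)/τ₀ = (296.1940·0.006365 − 0.004413·254.3) / 0.001952 = 0.763049/0.001952 ≈ 390.9.

μ₀ = 390.9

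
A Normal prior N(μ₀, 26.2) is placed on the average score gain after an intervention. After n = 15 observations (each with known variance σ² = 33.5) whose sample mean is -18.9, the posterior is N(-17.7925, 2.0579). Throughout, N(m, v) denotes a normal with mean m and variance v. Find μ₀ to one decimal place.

The posterior mean is a precision-weighted average: μ_n = (τ₀μ₀ + τ_data·x̄)/(τ₀+τ_data), with τ₀=1/σ₀² and τ_data=n/σ².
Here τ₀ = 1/26.2 = 0.038168 and τ_data = 15/33.5 = 0.447761, so τ_n = 0.485929.
Rearranging for μ₀: μ₀ = (μ_n·τ_n − τ_data·x̄)/τ₀ = (-17.7925·0.485929 − 0.447761·-18.9) / 0.038168 = -0.183209/0.038168 ≈ -4.8.

μ₀ = -4.8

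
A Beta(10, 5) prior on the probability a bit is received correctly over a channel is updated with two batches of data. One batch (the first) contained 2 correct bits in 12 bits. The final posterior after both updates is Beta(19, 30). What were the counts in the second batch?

Because Beta–binomial updating is additive in the counts, the combined data contributed (α_post−α_prior, β_post−β_prior) successes and failures.
Total across both batches: 19−10=9 correct bits, 30−5=25 errors.
Subtract the first batch: 9−2=7 correct bits and 25−10=15 errors.

7 correct bits and 15 errors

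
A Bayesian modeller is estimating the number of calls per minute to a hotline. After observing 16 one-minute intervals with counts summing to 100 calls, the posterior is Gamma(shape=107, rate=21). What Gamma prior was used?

Gamma–Poisson conjugacy: posterior shape = α + Σxᵢ, posterior rate = β + n.
So α = 107 − 100 = 7 and β = 21 − 16 = 5.

Gamma(shape=7, rate=5)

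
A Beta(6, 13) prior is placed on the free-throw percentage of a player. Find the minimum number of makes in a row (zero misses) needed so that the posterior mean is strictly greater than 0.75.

After k makes and 0 misses the posterior is Beta(6+k, 13), with mean (6+k)/(6+13+k).
Set (6+k)/(19+k) > 0.75 and solve: k > (0.75·19 − 6)/(1 − 0.75) = 33.000.
The smallest integer exceeding 33.000 is 34, and checking k=34: (40)/(53) = 0.7547 > 0.75.

k = 34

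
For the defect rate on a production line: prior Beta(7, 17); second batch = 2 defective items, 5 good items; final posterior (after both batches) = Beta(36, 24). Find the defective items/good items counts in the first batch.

Sequential conjugate updates are equivalent to a single update on the pooled data, so total successes = posterior α − prior α and total failures = posterior β − prior β.
Total across both batches: 36−7=29 defective items, 24−17=7 good items.
Subtract the second batch: 29−2=27 defective items and 7−5=2 good items.

27 defective items and 2 good items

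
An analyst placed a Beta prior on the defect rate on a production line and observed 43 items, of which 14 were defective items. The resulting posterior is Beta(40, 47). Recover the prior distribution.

Beta is conjugate to the binomial likelihood: posterior = Beta(a+s, b+f).
So a = 40 − 14 = 26 and b = 47 − 29 = 18.

Beta(26, 18)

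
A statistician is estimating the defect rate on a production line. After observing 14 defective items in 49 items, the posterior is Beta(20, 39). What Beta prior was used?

Beta is conjugate to the binomial likelihood: posterior = Beta(α+s, β+f).
Subtract the data counts: 20−14=6, 39−35=4.

Beta(6, 4)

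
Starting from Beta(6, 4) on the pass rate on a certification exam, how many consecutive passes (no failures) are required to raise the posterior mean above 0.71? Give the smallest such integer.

After k passes and 0 failures the posterior is Beta(6+k, 4), with mean (6+k)/(6+4+k).
Set (6+k)/(10+k) > 0.71 and solve: k > (0.71·10 − 6)/(1 − 0.71) = 3.793.
The smallest integer exceeding 3.793 is 4.

k = 4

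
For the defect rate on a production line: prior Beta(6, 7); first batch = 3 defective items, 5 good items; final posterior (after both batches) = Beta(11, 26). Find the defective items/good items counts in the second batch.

2 defective items and 14 good items

Sequential conjugate updates are equivalent to a single update on the pooled data, so total successes = posterior α − prior α and total failures = posterior β − prior β.
Total across both batches: 11−6=5 defective items, 26−7=19 good items.
Subtract the first batch: 5−3=2 defective items and 19−5=14 good items.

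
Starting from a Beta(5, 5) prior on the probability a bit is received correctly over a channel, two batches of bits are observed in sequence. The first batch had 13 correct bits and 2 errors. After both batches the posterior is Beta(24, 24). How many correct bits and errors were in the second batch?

Sequential conjugate updates are equivalent to a single update on the pooled data, so total successes = posterior α − prior α and total failures = posterior β − prior β.
Total across both batches: 24−5=19 correct bits, 24−5=19 errors.
Subtract the first batch: 19−13=6 correct bits and 19−2=17 errors.

6 correct bits and 17 errors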